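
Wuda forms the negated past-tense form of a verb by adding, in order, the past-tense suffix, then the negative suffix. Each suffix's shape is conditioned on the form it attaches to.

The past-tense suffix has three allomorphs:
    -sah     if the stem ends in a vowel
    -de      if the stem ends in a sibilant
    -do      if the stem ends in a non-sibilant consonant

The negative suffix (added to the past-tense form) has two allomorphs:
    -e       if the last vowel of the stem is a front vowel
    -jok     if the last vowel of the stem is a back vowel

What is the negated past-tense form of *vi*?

visahjok

*vi* — final sound /i/ (a vowel) → -sah → *visah*.
Since the last vowel of the past-tense form *visah* is /a/ (a back vowel), it takes -jok, giving *visahjok*.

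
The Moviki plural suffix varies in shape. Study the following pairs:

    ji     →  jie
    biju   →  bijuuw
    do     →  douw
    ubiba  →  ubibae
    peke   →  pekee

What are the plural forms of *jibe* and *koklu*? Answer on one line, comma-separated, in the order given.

The pattern is rounding harmony: -uw when the last vowel of the stem is a rounded vowel (*biju*, *do*); -e when the last vowel of the stem is an unrounded vowel (*ji*, *ubiba*, *peke*).
*jibe* — last vowel /e/ (an unrounded vowel) → -e → *jibee*.
The last vowel of *koklu* is /u/, which is a rounded vowel, so the suffix is -uw, giving *kokluuw*.

jibee, kokluuw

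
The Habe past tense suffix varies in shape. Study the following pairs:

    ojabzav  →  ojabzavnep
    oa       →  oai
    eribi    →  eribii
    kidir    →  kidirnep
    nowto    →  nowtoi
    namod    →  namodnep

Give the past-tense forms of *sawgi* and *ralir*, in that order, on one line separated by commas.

The suffix is conditioned by the final sound: -nep when the stem ends in a consonant (*ojabzav*, *kidir*, *namod*); -i when the stem ends in a vowel (*oa*, *eribi*, *nowto*).
Since the final sound of *sawgi* is /i/ (a vowel), it takes -i, giving *sawgii*.
*ralir*: final sound = /r/, a consonant → -nep → *ralirnep*.

sawgii, ralirnep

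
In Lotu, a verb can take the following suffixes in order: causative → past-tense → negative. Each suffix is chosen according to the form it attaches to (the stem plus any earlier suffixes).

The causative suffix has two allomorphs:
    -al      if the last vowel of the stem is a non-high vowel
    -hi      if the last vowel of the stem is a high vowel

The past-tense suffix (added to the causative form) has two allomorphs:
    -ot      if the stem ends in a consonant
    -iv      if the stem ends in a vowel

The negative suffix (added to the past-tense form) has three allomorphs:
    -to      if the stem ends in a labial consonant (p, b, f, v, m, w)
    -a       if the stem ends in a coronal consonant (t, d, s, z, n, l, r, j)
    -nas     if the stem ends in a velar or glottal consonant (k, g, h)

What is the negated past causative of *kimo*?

*kimo* — last vowel /o/ (a non-high vowel) → -al → *kimoal*.
The causative form *kimoal* — final sound /l/ (a consonant) → -ot → *kimoalot*.
The past-tense form *kimoalot*: final consonant = /t/, coronal → -a → *kimoalota*.

kimoalota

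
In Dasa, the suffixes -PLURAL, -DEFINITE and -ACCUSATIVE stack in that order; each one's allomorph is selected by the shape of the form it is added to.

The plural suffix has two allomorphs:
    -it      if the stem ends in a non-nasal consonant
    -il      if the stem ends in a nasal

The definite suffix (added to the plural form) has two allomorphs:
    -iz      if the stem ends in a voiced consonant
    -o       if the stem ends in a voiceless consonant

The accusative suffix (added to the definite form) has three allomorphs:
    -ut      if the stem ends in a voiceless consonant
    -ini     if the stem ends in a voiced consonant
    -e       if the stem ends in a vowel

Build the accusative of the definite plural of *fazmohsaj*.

fazmohsajitoe

Since the final consonant of *fazmohsaj* is /j/ (non-nasal), it takes -it, giving *fazmohsajit*.
The plural form *fazmohsajit* — final consonant /t/ (voiceless) → -o → *fazmohsajito*.
Since the final sound of the definite form *fazmohsajito* is /o/ (a vowel), it takes -e, giving *fazmohsajitoe*.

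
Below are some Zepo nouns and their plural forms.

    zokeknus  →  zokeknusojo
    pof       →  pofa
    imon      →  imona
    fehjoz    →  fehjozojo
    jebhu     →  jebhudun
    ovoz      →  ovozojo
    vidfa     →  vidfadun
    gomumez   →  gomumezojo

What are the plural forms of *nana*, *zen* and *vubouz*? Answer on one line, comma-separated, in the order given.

The alternation tracks the final sound of the stem — -ojo when the stem ends in a sibilant (*zokeknus*, *fehjoz*, *ovoz*, *gomumez*); -a when the stem ends in a non-sibilant consonant (*pof*, *imon*); -dun when the stem ends in a vowel (*jebhu*, *vidfa*).
*nana*: final sound = /a/, a vowel → -dun → *nanadun*.
The final sound of *zen* is /n/, which is a non-sibilant consonant, so the suffix is -a, giving *zena*.
*vubouz*: final sound = /z/, a sibilant → -ojo → *vubouzojo*.

nanadun, zena, vubouzojo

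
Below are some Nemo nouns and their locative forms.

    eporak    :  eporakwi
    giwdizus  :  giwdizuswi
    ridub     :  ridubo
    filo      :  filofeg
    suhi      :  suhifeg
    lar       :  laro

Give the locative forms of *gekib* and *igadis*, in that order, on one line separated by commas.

gekibo, igadiswi

Looking at the final sound of each stem: -wi when the stem ends in a voiceless consonant (*eporak*, *giwdizus*); -o when the stem ends in a voiced consonant (*ridub*, *lar*); -feg when the stem ends in a vowel (*filo*, *suhi*).
*gekib* — final sound /b/ (a voiced consonant) → -o → *gekibo*.
*igadis*: final sound = /s/, a voiceless consonant → -wi → *igadiswi*.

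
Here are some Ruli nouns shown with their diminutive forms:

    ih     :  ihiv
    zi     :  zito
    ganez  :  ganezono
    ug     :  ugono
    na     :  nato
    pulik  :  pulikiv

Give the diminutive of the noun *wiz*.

wizono

Looking at the final sound of each stem: -iv when the stem ends in a voiceless consonant (*ih*, *pulik*); -ono when the stem ends in a voiced consonant (*ganez*, *ug*); -to when the stem ends in a vowel (*zi*, *na*).
*wiz* — final sound /z/ (a voiced consonant) → -ono → *wizono*.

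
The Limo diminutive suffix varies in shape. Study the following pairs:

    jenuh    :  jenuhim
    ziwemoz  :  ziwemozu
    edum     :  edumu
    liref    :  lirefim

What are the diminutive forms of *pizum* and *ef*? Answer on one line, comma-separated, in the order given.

pizumu, efim

The alternation tracks the final consonant of the stem — -im when the stem ends in a voiceless consonant (*jenuh*, *liref*); -u when the stem ends in a voiced consonant (*ziwemoz*, *edum*).
*pizum*: final consonant = /m/, voiced → -u → *pizumu*.
*ef*: final consonant = /f/, voiceless → -im → *efim*.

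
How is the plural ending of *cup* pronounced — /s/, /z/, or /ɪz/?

The stem *cup* ends in a voiceless non-sibilant consonant.
The plural suffix surfaces as /ɪz/ after sibilants, /s/ after other voiceless consonants, and /z/ after other voiced sounds.
So the plural -s on *cup* is pronounced /s/.

/s/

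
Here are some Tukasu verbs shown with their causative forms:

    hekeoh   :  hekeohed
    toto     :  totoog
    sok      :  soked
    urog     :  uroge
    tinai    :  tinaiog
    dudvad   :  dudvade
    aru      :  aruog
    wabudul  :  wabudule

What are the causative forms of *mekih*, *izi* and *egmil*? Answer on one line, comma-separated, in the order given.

mekihed, iziog, egmile

The suffix is conditioned by the final sound: -ed when the stem ends in a voiceless consonant (*hekeoh*, *sok*); -e when the stem ends in a voiced consonant (*urog*, *dudvad*, *wabudul*); -og when the stem ends in a vowel (*toto*, *tinai*, *aru*).
*mekih* — final sound /h/ (a voiceless consonant) → -ed → *mekihed*.
*izi* — final sound /i/ (a vowel) → -og → *iziog*.
*egmil*: final sound = /l/, a voiced consonant → -e → *egmile*.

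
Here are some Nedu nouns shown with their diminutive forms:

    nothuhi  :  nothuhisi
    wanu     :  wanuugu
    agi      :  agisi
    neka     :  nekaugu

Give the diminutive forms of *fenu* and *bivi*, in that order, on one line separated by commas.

fenuugu, bivisi

The pattern is front/back vowel harmony: -si when the last vowel of the stem is a front vowel (*nothuhi*, *agi*); -ugu when the last vowel of the stem is a back vowel (*wanu*, *neka*).
*fenu*: last vowel = /u/, a back vowel → -ugu → *fenuugu*.
The last vowel of *bivi* is /i/, which is a front vowel, so the suffix is -si, giving *bivisi*.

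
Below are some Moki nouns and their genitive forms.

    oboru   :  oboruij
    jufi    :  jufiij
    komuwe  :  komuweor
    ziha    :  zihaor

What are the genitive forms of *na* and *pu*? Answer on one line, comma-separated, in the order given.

The alternation tracks the last vowel of the stem — -ij when the last vowel of the stem is a high vowel (*oboru*, *jufi*); -or when the last vowel of the stem is a non-high vowel (*komuwe*, *ziha*).
The last vowel of *na* is /a/, which is a non-high vowel, so the suffix is -or, giving *naor*.
The last vowel of *pu* is /u/, which is a high vowel, so the suffix is -ij, giving *puij*.

naor, puij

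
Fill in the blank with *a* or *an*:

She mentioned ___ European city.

a

The indefinite article is chosen by the initial *sound* of the following word, not its spelling.
*European* begins with the sound /jʊ/ (eu pronounced /jʊ/) — a consonant sound.
So the article is *a*: She mentioned a European city.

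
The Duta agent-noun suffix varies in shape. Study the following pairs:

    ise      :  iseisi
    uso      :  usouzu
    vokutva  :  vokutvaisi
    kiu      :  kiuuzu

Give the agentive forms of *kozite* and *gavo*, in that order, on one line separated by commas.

koziteisi, gavouzu

The suffix is conditioned by the last vowel: -uzu when the last vowel of the stem is a rounded vowel (*uso*, *kiu*); -isi when the last vowel of the stem is an unrounded vowel (*ise*, *vokutva*).
*kozite*: last vowel = /e/, an unrounded vowel → -isi → *koziteisi*.
*gavo*: last vowel = /o/, a rounded vowel → -uzu → *gavouzu*.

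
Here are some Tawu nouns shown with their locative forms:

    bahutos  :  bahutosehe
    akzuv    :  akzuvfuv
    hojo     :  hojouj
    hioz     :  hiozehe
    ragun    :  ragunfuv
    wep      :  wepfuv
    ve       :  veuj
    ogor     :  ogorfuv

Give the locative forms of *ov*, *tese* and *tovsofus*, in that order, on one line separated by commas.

ovfuv, teseuj, tovsofusehe

The pattern is sibilance of the final sound: -ehe when the stem ends in a sibilant (*bahutos*, *hioz*); -fuv when the stem ends in a non-sibilant consonant (*akzuv*, *ragun*, *wep*, *ogor*); -uj when the stem ends in a vowel (*hojo*, *ve*).
The final sound of *ov* is /v/, which is a non-sibilant consonant, so the suffix is -fuv, giving *ovfuv*.
*tese* — final sound /e/ (a vowel) → -uj → *teseuj*.
Since the final sound of *tovsofus* is /s/ (a sibilant), it takes -ehe, giving *tovsofusehe*.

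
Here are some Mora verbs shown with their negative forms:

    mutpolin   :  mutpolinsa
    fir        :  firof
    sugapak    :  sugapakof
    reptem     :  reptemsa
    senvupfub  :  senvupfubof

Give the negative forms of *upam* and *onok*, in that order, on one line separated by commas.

upamsa, onokof

The alternation tracks the final consonant of the stem — -sa when the stem ends in a nasal (*mutpolin*, *reptem*); -of when the stem ends in a non-nasal consonant (*fir*, *sugapak*, *senvupfub*).
Since the final consonant of *upam* is /m/ (a nasal), it takes -sa, giving *upamsa*.
Since the final consonant of *onok* is /k/ (non-nasal), it takes -of, giving *onokof*.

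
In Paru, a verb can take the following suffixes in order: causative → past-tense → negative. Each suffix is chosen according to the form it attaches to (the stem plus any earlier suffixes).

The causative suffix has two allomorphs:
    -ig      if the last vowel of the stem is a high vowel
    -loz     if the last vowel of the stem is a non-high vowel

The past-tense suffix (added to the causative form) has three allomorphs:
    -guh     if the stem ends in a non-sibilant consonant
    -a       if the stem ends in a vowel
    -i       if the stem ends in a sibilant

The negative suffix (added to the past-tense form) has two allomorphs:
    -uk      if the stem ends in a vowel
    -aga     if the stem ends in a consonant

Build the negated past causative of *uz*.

uzigguhaga

*uz* — last vowel /u/ (a high vowel) → -ig → *uzig*.
The causative form *uzig* — final sound /g/ (a non-sibilant consonant) → -guh → *uzigguh*.
The past-tense form *uzigguh*: final sound = /h/, a consonant → -aga → *uzigguhaga*.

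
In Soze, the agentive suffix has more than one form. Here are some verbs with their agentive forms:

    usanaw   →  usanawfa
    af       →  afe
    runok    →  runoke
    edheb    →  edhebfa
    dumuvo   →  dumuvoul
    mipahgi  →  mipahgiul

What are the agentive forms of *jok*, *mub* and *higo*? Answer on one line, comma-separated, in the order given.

joke, mubfa, higoul

The alternation tracks the final sound of the stem — -e when the stem ends in a voiceless consonant (*af*, *runok*); -fa when the stem ends in a voiced consonant (*usanaw*, *edheb*); -ul when the stem ends in a vowel (*dumuvo*, *mipahgi*).
*jok*: final sound = /k/, a voiceless consonant → -e → *joke*.
*mub* — final sound /b/ (a voiced consonant) → -fa → *mubfa*.
*higo* — final sound /o/ (a vowel) → -ul → *higoul*.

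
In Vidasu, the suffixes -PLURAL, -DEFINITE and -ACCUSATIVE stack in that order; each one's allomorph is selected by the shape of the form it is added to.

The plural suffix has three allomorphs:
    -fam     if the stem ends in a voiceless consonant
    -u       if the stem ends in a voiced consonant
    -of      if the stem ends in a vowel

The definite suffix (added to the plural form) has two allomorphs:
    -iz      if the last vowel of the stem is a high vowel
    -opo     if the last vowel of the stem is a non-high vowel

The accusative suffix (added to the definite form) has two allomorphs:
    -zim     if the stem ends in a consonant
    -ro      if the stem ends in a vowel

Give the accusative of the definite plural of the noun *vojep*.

vojepfamoporo

*vojep*: final sound = /p/, a voiceless consonant → -fam → *vojepfam*.
Since the last vowel of the plural form *vojepfam* is /a/ (a non-high vowel), it takes -opo, giving *vojepfamopo*.
The definite form *vojepfamopo* — final sound /o/ (a vowel) → -ro → *vojepfamoporo*.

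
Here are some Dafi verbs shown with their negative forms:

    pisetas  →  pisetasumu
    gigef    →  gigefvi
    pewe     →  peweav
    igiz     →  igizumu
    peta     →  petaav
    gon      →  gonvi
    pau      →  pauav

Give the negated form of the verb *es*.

The pattern is sibilance of the final sound: -umu when the stem ends in a sibilant (*pisetas*, *igiz*); -vi when the stem ends in a non-sibilant consonant (*gigef*, *gon*); -av when the stem ends in a vowel (*pewe*, *peta*, *pau*).
*es* — final sound /s/ (a sibilant) → -umu → *esumu*.

esumu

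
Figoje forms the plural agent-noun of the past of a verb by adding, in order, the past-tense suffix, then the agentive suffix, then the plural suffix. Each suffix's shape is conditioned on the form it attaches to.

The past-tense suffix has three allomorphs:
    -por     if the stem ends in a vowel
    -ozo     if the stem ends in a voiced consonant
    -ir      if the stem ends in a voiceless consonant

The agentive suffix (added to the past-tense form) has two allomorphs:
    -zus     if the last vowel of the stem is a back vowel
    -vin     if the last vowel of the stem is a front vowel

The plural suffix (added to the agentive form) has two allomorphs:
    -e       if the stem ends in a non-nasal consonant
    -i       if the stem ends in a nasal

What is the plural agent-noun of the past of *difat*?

difatirvini

Since the final sound of *difat* is /t/ (a voiceless consonant), it takes -ir, giving *difatir*.
The past-tense form *difatir* — last vowel /i/ (a front vowel) → -vin → *difatirvin*.
Since the final consonant of the agentive form *difatirvin* is /n/ (a nasal), it takes -i, giving *difatirvini*.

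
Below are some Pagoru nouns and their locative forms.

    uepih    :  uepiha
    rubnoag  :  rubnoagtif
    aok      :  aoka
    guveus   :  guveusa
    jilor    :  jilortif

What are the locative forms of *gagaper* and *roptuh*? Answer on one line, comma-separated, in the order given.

gagapertif, roptuha

Looking at the final consonant of each stem: -a when the stem ends in a voiceless consonant (*uepih*, *aok*, *guveus*); -tif when the stem ends in a voiced consonant (*rubnoag*, *jilor*).
The final consonant of *gagaper* is /r/, which is voiced, so the suffix is -tif, giving *gagapertif*.
Since the final consonant of *roptuh* is /h/ (voiceless), it takes -a, giving *roptuha*.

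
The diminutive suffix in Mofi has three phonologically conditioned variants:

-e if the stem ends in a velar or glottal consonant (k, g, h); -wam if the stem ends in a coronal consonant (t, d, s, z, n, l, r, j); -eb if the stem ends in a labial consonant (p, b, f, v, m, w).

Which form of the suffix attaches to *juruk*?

*juruk* — final consonant /k/ (velar/glottal) → -e.

-e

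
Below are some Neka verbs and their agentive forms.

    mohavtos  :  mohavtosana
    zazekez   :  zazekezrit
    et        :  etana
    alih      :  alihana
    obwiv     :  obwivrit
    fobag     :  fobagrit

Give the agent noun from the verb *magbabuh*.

magbabuhana

The pattern is voicing of the final consonant: -ana when the stem ends in a voiceless consonant (*mohavtos*, *et*, *alih*); -rit when the stem ends in a voiced consonant (*zazekez*, *obwiv*, *fobag*).
*magbabuh*: final consonant = /h/, voiceless → -ana → *magbabuhana*.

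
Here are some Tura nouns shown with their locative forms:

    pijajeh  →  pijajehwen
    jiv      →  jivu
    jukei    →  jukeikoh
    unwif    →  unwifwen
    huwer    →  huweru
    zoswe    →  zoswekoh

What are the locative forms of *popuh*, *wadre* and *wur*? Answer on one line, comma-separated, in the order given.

popuhwen, wadrekoh, wuru

Looking at the final sound of each stem: -wen when the stem ends in a voiceless consonant (*pijajeh*, *unwif*); -u when the stem ends in a voiced consonant (*jiv*, *huwer*); -koh when the stem ends in a vowel (*jukei*, *zoswe*).
*popuh*: final sound = /h/, a voiceless consonant → -wen → *popuhwen*.
The final sound of *wadre* is /e/, which is a vowel, so the suffix is -koh, giving *wadrekoh*.
*wur*: final sound = /r/, a voiced consonant → -u → *wuru*.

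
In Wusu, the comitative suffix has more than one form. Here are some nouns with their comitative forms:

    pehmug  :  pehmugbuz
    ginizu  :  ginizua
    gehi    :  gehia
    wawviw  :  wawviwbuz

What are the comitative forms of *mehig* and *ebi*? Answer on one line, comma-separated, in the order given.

The suffix is conditioned by the final sound: -buz when the stem ends in a consonant (*pehmug*, *wawviw*); -a when the stem ends in a vowel (*ginizu*, *gehi*).
*mehig* — final sound /g/ (a consonant) → -buz → *mehigbuz*.
*ebi* — final sound /i/ (a vowel) → -a → *ebia*.

mehigbuz, ebia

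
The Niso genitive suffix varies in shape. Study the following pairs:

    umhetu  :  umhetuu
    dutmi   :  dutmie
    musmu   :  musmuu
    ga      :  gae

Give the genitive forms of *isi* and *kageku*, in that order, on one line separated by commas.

Looking at the last vowel of each stem: -u when the last vowel of the stem is a rounded vowel (*umhetu*, *musmu*); -e when the last vowel of the stem is an unrounded vowel (*dutmi*, *ga*).
Since the last vowel of *isi* is /i/ (an unrounded vowel), it takes -e, giving *isie*.
*kageku* — last vowel /u/ (a rounded vowel) → -u → *kagekuu*.

isie, kagekuu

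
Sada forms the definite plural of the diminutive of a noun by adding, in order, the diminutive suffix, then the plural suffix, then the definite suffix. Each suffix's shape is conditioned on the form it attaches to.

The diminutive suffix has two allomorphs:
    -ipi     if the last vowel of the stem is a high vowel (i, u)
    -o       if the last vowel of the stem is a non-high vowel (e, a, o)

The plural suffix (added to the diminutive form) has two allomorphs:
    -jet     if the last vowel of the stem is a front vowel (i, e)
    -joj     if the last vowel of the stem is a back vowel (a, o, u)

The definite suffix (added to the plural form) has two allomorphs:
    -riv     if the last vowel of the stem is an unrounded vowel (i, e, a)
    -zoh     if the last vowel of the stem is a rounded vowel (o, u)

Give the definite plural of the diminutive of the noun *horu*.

horuipijetriv

*horu* — last vowel /u/ (a high vowel) → -ipi → *horuipi*.
Since the last vowel of the diminutive form *horuipi* is /i/ (a front vowel), it takes -jet, giving *horuipijet*.
The last vowel of the plural form *horuipijet* is /e/, which is an unrounded vowel, so the definite suffix is -riv, giving *horuipijetriv*.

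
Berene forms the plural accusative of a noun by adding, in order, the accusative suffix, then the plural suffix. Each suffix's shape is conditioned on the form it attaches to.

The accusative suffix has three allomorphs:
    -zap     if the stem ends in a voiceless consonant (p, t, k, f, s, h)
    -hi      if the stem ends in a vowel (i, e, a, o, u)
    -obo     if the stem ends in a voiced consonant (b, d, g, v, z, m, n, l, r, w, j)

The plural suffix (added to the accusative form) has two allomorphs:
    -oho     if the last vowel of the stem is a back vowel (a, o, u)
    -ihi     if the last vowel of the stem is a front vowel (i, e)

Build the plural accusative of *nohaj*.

nohajobooho

Since the final sound of *nohaj* is /j/ (a voiced consonant), it takes -obo, giving *nohajobo*.
The accusative form *nohajobo*: last vowel = /o/, a back vowel → -oho → *nohajobooho*.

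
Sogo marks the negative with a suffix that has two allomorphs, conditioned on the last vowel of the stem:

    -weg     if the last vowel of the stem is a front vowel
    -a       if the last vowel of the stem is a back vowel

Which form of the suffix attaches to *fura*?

-a

*fura*: last vowel = /a/, a back vowel → -a.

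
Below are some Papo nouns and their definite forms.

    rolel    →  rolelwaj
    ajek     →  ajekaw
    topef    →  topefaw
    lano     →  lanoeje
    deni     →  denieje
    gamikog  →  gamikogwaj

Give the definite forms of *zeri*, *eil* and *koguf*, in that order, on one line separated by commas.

zerieje, eilwaj, kogufaw

The alternation tracks the final sound of the stem — -aw when the stem ends in a voiceless consonant (*ajek*, *topef*); -waj when the stem ends in a voiced consonant (*rolel*, *gamikog*); -eje when the stem ends in a vowel (*lano*, *deni*).
*zeri* — final sound /i/ (a vowel) → -eje → *zerieje*.
*eil* — final sound /l/ (a voiced consonant) → -waj → *eilwaj*.
Since the final sound of *koguf* is /f/ (a voiceless consonant), it takes -aw, giving *kogufaw*.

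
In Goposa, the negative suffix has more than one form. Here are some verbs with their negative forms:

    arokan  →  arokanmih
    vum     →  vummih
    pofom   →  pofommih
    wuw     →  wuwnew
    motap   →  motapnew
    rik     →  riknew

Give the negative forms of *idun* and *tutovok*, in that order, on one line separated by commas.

The alternation tracks the final consonant of the stem — -mih when the stem ends in a nasal (*arokan*, *vum*, *pofom*); -new when the stem ends in a non-nasal consonant (*wuw*, *motap*, *rik*).
*idun*: final consonant = /n/, a nasal → -mih → *idunmih*.
*tutovok*: final consonant = /k/, non-nasal → -new → *tutovoknew*.

idunmih, tutovoknew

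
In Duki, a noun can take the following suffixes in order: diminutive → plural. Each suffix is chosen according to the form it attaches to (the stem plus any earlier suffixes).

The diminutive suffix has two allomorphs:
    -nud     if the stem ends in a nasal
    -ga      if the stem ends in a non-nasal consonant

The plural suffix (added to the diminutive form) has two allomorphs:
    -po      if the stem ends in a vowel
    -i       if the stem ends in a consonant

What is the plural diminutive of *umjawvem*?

umjawvemnudi

The final consonant of *umjawvem* is /m/, which is a nasal, so the diminutive suffix is -nud, giving *umjawvemnud*.
Since the final sound of the diminutive form *umjawvemnud* is /d/ (a consonant), it takes -i, giving *umjawvemnudi*.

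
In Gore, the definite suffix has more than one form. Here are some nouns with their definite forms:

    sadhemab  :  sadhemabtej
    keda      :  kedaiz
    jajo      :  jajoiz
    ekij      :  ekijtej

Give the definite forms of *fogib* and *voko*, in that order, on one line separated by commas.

fogibtej, vokoiz

Looking at the final sound of each stem: -tej when the stem ends in a consonant (*sadhemab*, *ekij*); -iz when the stem ends in a vowel (*keda*, *jajo*).
*fogib*: final sound = /b/, a consonant → -tej → *fogibtej*.
The final sound of *voko* is /o/, which is a vowel, so the suffix is -iz, giving *vokoiz*.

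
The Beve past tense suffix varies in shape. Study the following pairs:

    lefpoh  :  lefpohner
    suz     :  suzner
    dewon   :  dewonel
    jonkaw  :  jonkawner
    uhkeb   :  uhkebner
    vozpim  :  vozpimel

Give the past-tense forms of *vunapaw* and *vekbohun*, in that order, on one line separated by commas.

vunapawner, vekbohunel

Looking at the final consonant of each stem: -el when the stem ends in a nasal (*dewon*, *vozpim*); -ner when the stem ends in a non-nasal consonant (*lefpoh*, *suz*, *jonkaw*, *uhkeb*).
Since the final consonant of *vunapaw* is /w/ (non-nasal), it takes -ner, giving *vunapawner*.
Since the final consonant of *vekbohun* is /n/ (a nasal), it takes -el, giving *vekbohunel*.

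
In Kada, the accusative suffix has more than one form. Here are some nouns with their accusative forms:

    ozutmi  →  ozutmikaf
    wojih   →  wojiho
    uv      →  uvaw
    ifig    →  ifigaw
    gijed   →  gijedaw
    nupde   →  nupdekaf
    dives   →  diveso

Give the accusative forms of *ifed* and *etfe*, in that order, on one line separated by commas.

The pattern is voicing of the final sound: -o when the stem ends in a voiceless consonant (*wojih*, *dives*); -aw when the stem ends in a voiced consonant (*uv*, *ifig*, *gijed*); -kaf when the stem ends in a vowel (*ozutmi*, *nupde*).
*ifed* — final sound /d/ (a voiced consonant) → -aw → *ifedaw*.
Since the final sound of *etfe* is /e/ (a vowel), it takes -kaf, giving *etfekaf*.

ifedaw, etfekaf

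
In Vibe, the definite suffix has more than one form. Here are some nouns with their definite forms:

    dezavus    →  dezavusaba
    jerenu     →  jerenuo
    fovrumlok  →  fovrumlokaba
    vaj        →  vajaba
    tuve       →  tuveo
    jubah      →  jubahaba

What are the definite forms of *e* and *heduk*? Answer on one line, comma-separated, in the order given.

Looking at the final sound of each stem: -aba when the stem ends in a consonant (*dezavus*, *fovrumlok*, *vaj*, *jubah*); -o when the stem ends in a vowel (*jerenu*, *tuve*).
The final sound of *e* is /e/, which is a vowel, so the suffix is -o, giving *eo*.
*heduk*: final sound = /k/, a consonant → -aba → *hedukaba*.

eo, hedukaba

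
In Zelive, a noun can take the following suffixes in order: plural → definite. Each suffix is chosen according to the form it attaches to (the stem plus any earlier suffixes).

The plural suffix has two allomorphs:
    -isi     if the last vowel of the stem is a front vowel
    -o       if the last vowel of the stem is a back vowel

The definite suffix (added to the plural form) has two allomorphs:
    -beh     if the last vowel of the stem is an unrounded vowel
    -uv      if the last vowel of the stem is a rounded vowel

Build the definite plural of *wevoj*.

wevojouv

The last vowel of *wevoj* is /o/, which is a back vowel, so the plural suffix is -o, giving *wevojo*.
The plural form *wevojo*: last vowel = /o/, a rounded vowel → -uv → *wevojouv*.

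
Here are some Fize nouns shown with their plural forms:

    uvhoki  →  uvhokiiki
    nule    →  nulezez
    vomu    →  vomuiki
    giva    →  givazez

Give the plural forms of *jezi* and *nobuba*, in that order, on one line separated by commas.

jeziiki, nobubazez

The pattern is height harmony: -iki when the last vowel of the stem is a high vowel (*uvhoki*, *vomu*); -zez when the last vowel of the stem is a non-high vowel (*nule*, *giva*).
The last vowel of *jezi* is /i/, which is a high vowel, so the suffix is -iki, giving *jeziiki*.
*nobuba*: last vowel = /a/, a non-high vowel → -zez → *nobubazez*.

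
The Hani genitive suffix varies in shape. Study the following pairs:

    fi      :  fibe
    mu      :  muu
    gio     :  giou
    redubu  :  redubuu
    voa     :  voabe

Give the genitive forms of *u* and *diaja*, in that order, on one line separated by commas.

Looking at the last vowel of each stem: -u when the last vowel of the stem is a rounded vowel (*mu*, *gio*, *redubu*); -be when the last vowel of the stem is an unrounded vowel (*fi*, *voa*).
Since the last vowel of *u* is /u/ (a rounded vowel), it takes -u, giving *uu*.
*diaja*: last vowel = /a/, an unrounded vowel → -be → *diajabe*.

uu, diajabe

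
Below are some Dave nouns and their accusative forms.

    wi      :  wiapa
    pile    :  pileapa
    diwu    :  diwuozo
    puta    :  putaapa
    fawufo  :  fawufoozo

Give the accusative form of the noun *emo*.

emoozo

The suffix is conditioned by the last vowel: -ozo when the last vowel of the stem is a rounded vowel (*diwu*, *fawufo*); -apa when the last vowel of the stem is an unrounded vowel (*wi*, *pile*, *puta*).
The last vowel of *emo* is /o/, which is a rounded vowel, so the suffix is -ozo, giving *emoozo*.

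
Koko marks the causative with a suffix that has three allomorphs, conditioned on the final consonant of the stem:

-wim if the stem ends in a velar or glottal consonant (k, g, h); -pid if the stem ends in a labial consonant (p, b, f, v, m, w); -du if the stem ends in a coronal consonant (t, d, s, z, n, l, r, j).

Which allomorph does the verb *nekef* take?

-pid

Since the final consonant of *nekef* is /f/ (labial), it takes -pid.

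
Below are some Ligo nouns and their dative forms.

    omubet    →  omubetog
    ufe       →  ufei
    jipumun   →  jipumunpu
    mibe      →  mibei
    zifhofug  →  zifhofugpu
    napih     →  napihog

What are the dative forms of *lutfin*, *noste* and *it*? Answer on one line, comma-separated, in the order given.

The alternation tracks the final sound of the stem — -og when the stem ends in a voiceless consonant (*omubet*, *napih*); -pu when the stem ends in a voiced consonant (*jipumun*, *zifhofug*); -i when the stem ends in a vowel (*ufe*, *mibe*).
Since the final sound of *lutfin* is /n/ (a voiced consonant), it takes -pu, giving *lutfinpu*.
*noste*: final sound = /e/, a vowel → -i → *nostei*.
Since the final sound of *it* is /t/ (a voiceless consonant), it takes -og, giving *itog*.

lutfinpu, nostei, itog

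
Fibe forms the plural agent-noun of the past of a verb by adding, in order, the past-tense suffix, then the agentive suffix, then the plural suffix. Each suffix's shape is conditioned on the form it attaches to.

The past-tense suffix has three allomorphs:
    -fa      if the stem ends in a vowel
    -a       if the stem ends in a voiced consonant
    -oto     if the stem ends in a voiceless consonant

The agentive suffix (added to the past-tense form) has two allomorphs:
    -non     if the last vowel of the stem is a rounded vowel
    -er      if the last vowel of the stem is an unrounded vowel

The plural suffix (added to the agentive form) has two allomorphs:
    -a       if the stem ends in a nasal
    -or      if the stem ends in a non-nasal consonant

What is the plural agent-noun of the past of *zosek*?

zosekotonona

The final sound of *zosek* is /k/, which is a voiceless consonant, so the past-tense suffix is -oto, giving *zosekoto*.
The last vowel of the past-tense form *zosekoto* is /o/, which is a rounded vowel, so the agentive suffix is -non, giving *zosekotonon*.
The final consonant of the agentive form *zosekotonon* is /n/, which is a nasal, so the plural suffix is -a, giving *zosekotonona*.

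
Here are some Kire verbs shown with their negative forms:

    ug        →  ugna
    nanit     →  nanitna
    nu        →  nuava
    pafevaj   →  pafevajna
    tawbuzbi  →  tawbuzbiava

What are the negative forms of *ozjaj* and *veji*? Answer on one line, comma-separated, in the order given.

ozjajna, vejiava

The suffix is conditioned by the final sound: -na when the stem ends in a consonant (*ug*, *nanit*, *pafevaj*); -ava when the stem ends in a vowel (*nu*, *tawbuzbi*).
*ozjaj* — final sound /j/ (a consonant) → -na → *ozjajna*.
The final sound of *veji* is /i/, which is a vowel, so the suffix is -ava, giving *vejiava*.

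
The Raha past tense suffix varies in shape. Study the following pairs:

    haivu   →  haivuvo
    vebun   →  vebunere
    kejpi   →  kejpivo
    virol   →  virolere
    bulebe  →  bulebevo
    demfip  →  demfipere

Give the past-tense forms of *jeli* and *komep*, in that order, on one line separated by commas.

jelivo, komepere

The pattern is consonant vs. vowel: -ere when the stem ends in a consonant (*vebun*, *virol*, *demfip*); -vo when the stem ends in a vowel (*haivu*, *kejpi*, *bulebe*).
*jeli*: final sound = /i/, a vowel → -vo → *jelivo*.
The final sound of *komep* is /p/, which is a consonant, so the suffix is -ere, giving *komepere*.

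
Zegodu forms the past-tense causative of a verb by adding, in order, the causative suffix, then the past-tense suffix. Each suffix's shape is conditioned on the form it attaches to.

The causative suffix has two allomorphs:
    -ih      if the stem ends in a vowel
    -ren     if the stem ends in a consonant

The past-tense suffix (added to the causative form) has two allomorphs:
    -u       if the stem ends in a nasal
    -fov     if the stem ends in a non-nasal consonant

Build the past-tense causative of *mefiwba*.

mefiwbaihfov

Since the final sound of *mefiwba* is /a/ (a vowel), it takes -ih, giving *mefiwbaih*.
Since the final consonant of the causative form *mefiwbaih* is /h/ (non-nasal), it takes -fov, giving *mefiwbaihfov*.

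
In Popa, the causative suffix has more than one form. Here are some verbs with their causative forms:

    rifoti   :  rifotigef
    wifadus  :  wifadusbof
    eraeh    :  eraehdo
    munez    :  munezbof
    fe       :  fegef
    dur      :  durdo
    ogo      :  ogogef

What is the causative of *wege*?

The alternation tracks the final sound of the stem — -bof when the stem ends in a sibilant (*wifadus*, *munez*); -do when the stem ends in a non-sibilant consonant (*eraeh*, *dur*); -gef when the stem ends in a vowel (*rifoti*, *fe*, *ogo*).
*wege*: final sound = /e/, a vowel → -gef → *wegegef*.

wegegef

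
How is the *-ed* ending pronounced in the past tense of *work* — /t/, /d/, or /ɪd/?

/t/

The stem *work* ends in a voiceless consonant other than /t/.
The -ed suffix is realized as /ɪd/ after /t, d/; as /t/ after other voiceless consonants; and as /d/ after other voiced sounds.
So -ed on *work* is pronounced /t/.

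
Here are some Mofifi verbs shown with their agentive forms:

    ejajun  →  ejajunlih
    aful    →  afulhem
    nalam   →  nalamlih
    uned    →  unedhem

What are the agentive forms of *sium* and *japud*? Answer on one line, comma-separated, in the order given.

The alternation tracks the final consonant of the stem — -lih when the stem ends in a nasal (*ejajun*, *nalam*); -hem when the stem ends in a non-nasal consonant (*aful*, *uned*).
*sium*: final consonant = /m/, a nasal → -lih → *siumlih*.
The final consonant of *japud* is /d/, which is non-nasal, so the suffix is -hem, giving *japudhem*.

siumlih, japudhem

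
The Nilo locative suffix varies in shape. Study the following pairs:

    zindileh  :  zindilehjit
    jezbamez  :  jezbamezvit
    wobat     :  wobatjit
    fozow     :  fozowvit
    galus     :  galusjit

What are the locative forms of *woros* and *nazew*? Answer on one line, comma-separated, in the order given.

worosjit, nazewvit

The suffix is conditioned by the final consonant: -jit when the stem ends in a voiceless consonant (*zindileh*, *wobat*, *galus*); -vit when the stem ends in a voiced consonant (*jezbamez*, *fozow*).
The final consonant of *woros* is /s/, which is voiceless, so the suffix is -jit, giving *worosjit*.
*nazew*: final consonant = /w/, voiced → -vit → *nazewvit*.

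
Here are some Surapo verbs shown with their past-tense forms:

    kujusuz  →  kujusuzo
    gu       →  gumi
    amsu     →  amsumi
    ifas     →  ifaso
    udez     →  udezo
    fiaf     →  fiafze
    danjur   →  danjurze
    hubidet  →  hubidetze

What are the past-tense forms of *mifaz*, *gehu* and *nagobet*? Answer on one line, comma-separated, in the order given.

mifazo, gehumi, nagobetze

Looking at the final sound of each stem: -o when the stem ends in a sibilant (*kujusuz*, *ifas*, *udez*); -ze when the stem ends in a non-sibilant consonant (*fiaf*, *danjur*, *hubidet*); -mi when the stem ends in a vowel (*gu*, *amsu*).
Since the final sound of *mifaz* is /z/ (a sibilant), it takes -o, giving *mifazo*.
Since the final sound of *gehu* is /u/ (a vowel), it takes -mi, giving *gehumi*.
Since the final sound of *nagobet* is /t/ (a non-sibilant consonant), it takes -ze, giving *nagobetze*.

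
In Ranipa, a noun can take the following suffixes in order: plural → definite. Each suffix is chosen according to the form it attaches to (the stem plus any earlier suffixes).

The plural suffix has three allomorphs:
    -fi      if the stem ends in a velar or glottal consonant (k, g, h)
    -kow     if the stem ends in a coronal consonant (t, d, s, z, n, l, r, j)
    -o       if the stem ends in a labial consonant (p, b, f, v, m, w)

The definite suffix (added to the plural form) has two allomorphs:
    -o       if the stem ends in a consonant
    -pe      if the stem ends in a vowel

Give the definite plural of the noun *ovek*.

ovekfipe

*ovek*: final consonant = /k/, velar/glottal → -fi → *ovekfi*.
The plural form *ovekfi*: final sound = /i/, a vowel → -pe → *ovekfipe*.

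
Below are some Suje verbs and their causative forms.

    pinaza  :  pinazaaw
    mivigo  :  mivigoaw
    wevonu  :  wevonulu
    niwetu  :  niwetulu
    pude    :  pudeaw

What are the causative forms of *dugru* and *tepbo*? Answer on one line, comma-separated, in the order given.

The suffix is conditioned by the last vowel: -lu when the last vowel of the stem is a high vowel (*wevonu*, *niwetu*); -aw when the last vowel of the stem is a non-high vowel (*pinaza*, *mivigo*, *pude*).
*dugru*: last vowel = /u/, a high vowel → -lu → *dugrulu*.
*tepbo*: last vowel = /o/, a non-high vowel → -aw → *tepboaw*.

dugrulu, tepboaw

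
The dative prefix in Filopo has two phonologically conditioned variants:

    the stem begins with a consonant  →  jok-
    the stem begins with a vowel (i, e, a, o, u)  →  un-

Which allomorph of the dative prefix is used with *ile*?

un-

*ile*: first sound = /i/, a vowel → un-.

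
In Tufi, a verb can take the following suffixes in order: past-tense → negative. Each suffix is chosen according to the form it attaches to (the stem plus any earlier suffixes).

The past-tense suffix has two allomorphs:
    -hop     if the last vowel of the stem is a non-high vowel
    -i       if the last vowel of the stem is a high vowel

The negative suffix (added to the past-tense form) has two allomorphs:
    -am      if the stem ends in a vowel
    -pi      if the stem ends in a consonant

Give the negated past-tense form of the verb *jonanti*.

jonantiiam

The last vowel of *jonanti* is /i/, which is a high vowel, so the past-tense suffix is -i, giving *jonantii*.
The final sound of the past-tense form *jonantii* is /i/, which is a vowel, so the negative suffix is -am, giving *jonantiiam*.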